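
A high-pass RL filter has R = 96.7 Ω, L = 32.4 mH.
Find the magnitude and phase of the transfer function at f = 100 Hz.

Step 1 — Angular frequency: ω = 2π·100 = 628.3 rad/s.
Step 2 — Transfer function: H(jω) = jωL/(R + jωL).
Step 3 — Numerator jωL = j·20.36; denominator R + jωL = 96.7 + j20.36.
Step 4 — H = 0.04244 + j0.2016.
Step 5 — Magnitude: |H| = 0.206 (-13.7 dB); phase: φ = 78.1°.

|H| = 0.206 (-13.7 dB), φ = 78.1°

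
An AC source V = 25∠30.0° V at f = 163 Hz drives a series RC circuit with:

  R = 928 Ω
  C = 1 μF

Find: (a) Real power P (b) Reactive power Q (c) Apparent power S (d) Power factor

Step 1 — Angular frequency: ω = 2π·f = 2π·163 = 1024 rad/s.
Step 2 — Component impedances:
  R: Z = R = 928 Ω
  C: Z = 1/(jωC) = -j/(ω·C) = 0 - j976.4 Ω
Step 3 — Series combination: Z_total = R + C = 928 - j976.4 Ω = 1347∠-46.5° Ω.
Step 4 — Source phasor: V = 25∠30.0° V = 21.65 + j12.5 V.
Step 5 — Current: I = V / Z = 0.004346 + j0.01804 A = 0.01856∠76.5° A.
Step 6 — Complex power: S = V·I* = 0.3196 - j0.3363 VA.
Step 7 — Real power: P = Re(S) = 0.3196 W.
Step 8 — Reactive power: Q = Im(S) = -0.3363 VAR.
Step 9 — Apparent power: |S| = 0.464 VA.
Step 10 — Power factor: PF = P/|S| = 0.6889 (leading).

(a) P = 0.3196 W  (b) Q = -0.3363 VAR  (c) S = 0.464 VA  (d) PF = 0.6889 (leading)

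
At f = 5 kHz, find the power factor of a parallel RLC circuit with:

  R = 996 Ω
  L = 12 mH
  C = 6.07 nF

Step 1 — Angular frequency: ω = 2π·f = 2π·5000 = 3.142e+04 rad/s.
Step 2 — Component impedances:
  R: Z = R = 996 Ω
  L: Z = jωL = j·3.142e+04·0.012 = 0 + j377 Ω
  C: Z = 1/(jωC) = -j/(ω·C) = 0 - j5244 Ω
Step 3 — Parallel combination: 1/Z_total = 1/R + 1/L + 1/C; Z_total = 142 + j348.3 Ω = 376.1∠67.8° Ω.
Step 4 — Power factor: PF = cos(φ) = Re(Z)/|Z| = 142/376.1 = 0.3776.
Step 5 — Type: Im(Z) = 348.3 ⇒ lagging (phase φ = 67.8°).

PF = 0.3776 (lagging, φ = 67.8°)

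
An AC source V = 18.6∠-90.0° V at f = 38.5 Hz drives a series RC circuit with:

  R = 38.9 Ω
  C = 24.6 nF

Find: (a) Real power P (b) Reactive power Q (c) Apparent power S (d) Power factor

Step 1 — Angular frequency: ω = 2π·f = 2π·38.5 = 241.9 rad/s.
Step 2 — Component impedances:
  R: Z = R = 38.9 Ω
  C: Z = 1/(jωC) = -j/(ω·C) = 0 - j1.68e+05 Ω
Step 3 — Series combination: Z_total = R + C = 38.9 - j1.68e+05 Ω = 1.68e+05∠-90.0° Ω.
Step 4 — Source phasor: V = 18.6∠-90.0° V = 0 - j18.6 V.
Step 5 — Current: I = V / Z = 0.0001107 - j2.562e-08 A = 0.0001107∠-0.0° A.
Step 6 — Complex power: S = V·I* = 4.766e-07 - j0.002059 VA.
Step 7 — Real power: P = Re(S) = 4.766e-07 W.
Step 8 — Reactive power: Q = Im(S) = -0.002059 VAR.
Step 9 — Apparent power: |S| = 0.002059 VA.
Step 10 — Power factor: PF = P/|S| = 0.0002315 (leading).

(a) P = 4.766e-07 W  (b) Q = -0.002059 VAR  (c) S = 0.002059 VA  (d) PF = 0.0002315 (leading)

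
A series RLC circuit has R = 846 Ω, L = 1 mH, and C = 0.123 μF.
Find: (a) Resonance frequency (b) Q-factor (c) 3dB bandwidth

Step 1 — Resonance: ω₀ = 1/√(LC) = 1/√(0.001·1.23e-07) = 9.017e+04 rad/s.
Step 2 — f₀ = ω₀/(2π) = 1.435e+04 Hz.
Step 3 — Series Q: Q = ω₀L/R = 9.017e+04·0.001/846 = 0.1066.
Step 4 — Bandwidth: Δω = ω₀/Q = 8.46e+05 rad/s; BW = Δω/(2π) = 1.346e+05 Hz.

(a) f₀ = 1.435e+04 Hz  (b) Q = 0.1066  (c) BW = 1.346e+05 Hz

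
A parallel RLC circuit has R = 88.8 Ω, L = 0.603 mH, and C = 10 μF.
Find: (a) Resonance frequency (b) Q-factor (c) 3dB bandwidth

Step 1 — Resonance: ω₀ = 1/√(LC) = 1/√(0.000603·1e-05) = 1.288e+04 rad/s.
Step 2 — f₀ = ω₀/(2π) = 2050 Hz.
Step 3 — Parallel Q: Q = R/(ω₀L) = 88.8/(1.288e+04·0.000603) = 11.44.
Step 4 — Bandwidth: Δω = ω₀/Q = 1126 rad/s; BW = Δω/(2π) = 179.2 Hz.

(a) f₀ = 2050 Hz  (b) Q = 11.44  (c) BW = 179.2 Hz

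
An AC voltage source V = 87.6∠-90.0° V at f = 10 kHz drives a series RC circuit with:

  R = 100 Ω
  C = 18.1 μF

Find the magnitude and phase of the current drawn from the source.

Step 1 — Angular frequency: ω = 2π·f = 2π·1e+04 = 6.283e+04 rad/s.
Step 2 — Component impedances:
  R: Z = R = 100 Ω
  C: Z = 1/(jωC) = -j/(ω·C) = 0 - j0.8793 Ω
Step 3 — Series combination: Z_total = R + C = 100 - j0.8793 Ω = 100∠-0.5° Ω.
Step 4 — Source phasor: V = 87.6∠-90.0° V = 0 - j87.6 V.
Step 5 — Ohm's law: I = V / Z_total = (0 - j87.6) / (100 - j0.8793) = 0.007702 - j0.8759 A.
Step 6 — Convert to polar: |I| = 0.876 A, ∠I = -89.5°.

I = 0.876∠-89.5° A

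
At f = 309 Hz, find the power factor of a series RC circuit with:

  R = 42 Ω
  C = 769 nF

Step 1 — Angular frequency: ω = 2π·f = 2π·309 = 1942 rad/s.
Step 2 — Component impedances:
  R: Z = R = 42 Ω
  C: Z = 1/(jωC) = -j/(ω·C) = 0 - j669.8 Ω
Step 3 — Series combination: Z_total = R + C = 42 - j669.8 Ω = 671.1∠-86.4° Ω.
Step 4 — Power factor: PF = cos(φ) = Re(Z)/|Z| = 42/671.1 = 0.06258.
Step 5 — Type: Im(Z) = -669.8 ⇒ leading (phase φ = -86.4°).

PF = 0.06258 (leading, φ = -86.4°)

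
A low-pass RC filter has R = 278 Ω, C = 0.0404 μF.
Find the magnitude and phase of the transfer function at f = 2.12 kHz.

Step 1 — Angular frequency: ω = 2π·2120 = 1.332e+04 rad/s.
Step 2 — Transfer function: H(jω) = 1/(1 + jωRC).
Step 3 — Denominator: 1 + jωRC = 1 + j·1.332e+04·278·4.04e-08 = 1 + j0.1496.
Step 4 — H = 0.9781 - j0.1463.
Step 5 — Magnitude: |H| = 0.989 (-0.1 dB); phase: φ = -8.5°.

|H| = 0.989 (-0.1 dB), φ = -8.5°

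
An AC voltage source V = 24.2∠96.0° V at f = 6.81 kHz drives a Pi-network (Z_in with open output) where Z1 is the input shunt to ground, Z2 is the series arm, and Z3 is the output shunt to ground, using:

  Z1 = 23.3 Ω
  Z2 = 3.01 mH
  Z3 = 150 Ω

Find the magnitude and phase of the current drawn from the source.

Step 1 — Angular frequency: ω = 2π·f = 2π·6810 = 4.279e+04 rad/s.
Step 2 — Component impedances:
  Z1: Z = R = 23.3 Ω
  Z2: Z = jωL = j·4.279e+04·0.00301 = 0 + j128.8 Ω
  Z3: Z = R = 150 Ω
Step 3 — With open output, the series arm Z2 and the output shunt Z3 appear in series to ground: Z2 + Z3 = 150 + j128.8 Ω.
Step 4 — Parallel with input shunt Z1: Z_in = Z1 || (Z2 + Z3) = 21.28 + j1.5 Ω = 21.33∠4.0° Ω.
Step 5 — Source phasor: V = 24.2∠96.0° V = -2.53 + j24.07 V.
Step 6 — Ohm's law: I = V / Z_total = (-2.53 + j24.07) / (21.28 + j1.5) = -0.03897 + j1.134 A.
Step 7 — Convert to polar: |I| = 1.134 A, ∠I = 92.0°.

I = 1.134∠92.0° A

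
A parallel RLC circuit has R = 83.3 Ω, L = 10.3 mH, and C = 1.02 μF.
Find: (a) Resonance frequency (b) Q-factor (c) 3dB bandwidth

Step 1 — Resonance: ω₀ = 1/√(LC) = 1/√(0.0103·1.02e-06) = 9756 rad/s.
Step 2 — f₀ = ω₀/(2π) = 1553 Hz.
Step 3 — Parallel Q: Q = R/(ω₀L) = 83.3/(9756·0.0103) = 0.8289.
Step 4 — Bandwidth: Δω = ω₀/Q = 1.177e+04 rad/s; BW = Δω/(2π) = 1873 Hz.

(a) f₀ = 1553 Hz  (b) Q = 0.8289  (c) BW = 1873 Hz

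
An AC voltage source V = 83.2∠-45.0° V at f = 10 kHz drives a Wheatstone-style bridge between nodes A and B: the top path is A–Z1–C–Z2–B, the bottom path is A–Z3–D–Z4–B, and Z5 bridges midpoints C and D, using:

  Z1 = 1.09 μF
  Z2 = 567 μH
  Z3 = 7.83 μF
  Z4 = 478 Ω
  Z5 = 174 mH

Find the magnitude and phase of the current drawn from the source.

Step 1 — Angular frequency: ω = 2π·f = 2π·1e+04 = 6.283e+04 rad/s.
Step 2 — Component impedances:
  Z1: Z = 1/(jωC) = -j/(ω·C) = 0 - j14.6 Ω
  Z2: Z = jωL = j·6.283e+04·0.000567 = 0 + j35.63 Ω
  Z3: Z = 1/(jωC) = -j/(ω·C) = 0 - j2.033 Ω
  Z4: Z = R = 478 Ω
  Z5: Z = jωL = j·6.283e+04·0.174 = 0 + j1.093e+04 Ω
Step 3 — Bridge requires nodal analysis (the Z5 bridge couples midpoints C and D, so the two paths cannot be reduced to a simple series/parallel combination). Setting node B to ground and injecting 1 A at node A, the 3-node admittance system at A, C, D solves to V_A = Z_AB = 0.9213 + j20.97 Ω = 20.99∠87.5° Ω.
Step 4 — Source phasor: V = 83.2∠-45.0° V = 58.83 - j58.83 V.
Step 5 — Ohm's law: I = V / Z_total = (58.83 - j58.83) / (0.9213 + j20.97) = -2.677 - j2.923 A.
Step 6 — Convert to polar: |I| = 3.964 A, ∠I = -132.5°.

I = 3.964∠-132.5° A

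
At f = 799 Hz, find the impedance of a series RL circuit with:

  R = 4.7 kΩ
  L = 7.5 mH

Step 1 — Angular frequency: ω = 2π·f = 2π·799 = 5020 rad/s.
Step 2 — Component impedances:
  R: Z = R = 4700 Ω
  L: Z = jωL = j·5020·0.0075 = 0 + j37.65 Ω
Step 3 — Series combination: Z_total = R + L = 4700 + j37.65 Ω = 4700∠0.5° Ω.

Z = 4700 + j37.65 Ω = 4700∠0.5° Ω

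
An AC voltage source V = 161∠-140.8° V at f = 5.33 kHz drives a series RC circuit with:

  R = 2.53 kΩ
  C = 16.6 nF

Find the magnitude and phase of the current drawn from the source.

Step 1 — Angular frequency: ω = 2π·f = 2π·5330 = 3.349e+04 rad/s.
Step 2 — Component impedances:
  R: Z = R = 2530 Ω
  C: Z = 1/(jωC) = -j/(ω·C) = 0 - j1799 Ω
Step 3 — Series combination: Z_total = R + C = 2530 - j1799 Ω = 3104∠-35.4° Ω.
Step 4 — Source phasor: V = 161∠-140.8° V = -124.8 - j101.8 V.
Step 5 — Ohm's law: I = V / Z_total = (-124.8 - j101.8) / (2530 - j1799) = -0.01376 - j0.05 A.
Step 6 — Convert to polar: |I| = 0.05186 A, ∠I = -105.4°.

I = 0.05186∠-105.4° A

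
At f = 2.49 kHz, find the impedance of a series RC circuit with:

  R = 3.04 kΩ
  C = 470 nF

Step 1 — Angular frequency: ω = 2π·f = 2π·2490 = 1.565e+04 rad/s.
Step 2 — Component impedances:
  R: Z = R = 3040 Ω
  C: Z = 1/(jωC) = -j/(ω·C) = 0 - j136 Ω
Step 3 — Series combination: Z_total = R + C = 3040 - j136 Ω = 3043∠-2.6° Ω.

Z = 3040 - j136 Ω = 3043∠-2.6° Ω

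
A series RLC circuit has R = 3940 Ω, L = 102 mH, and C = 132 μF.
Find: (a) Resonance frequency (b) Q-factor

Step 1 — Resonance condition Im(Z)=0 gives ω₀ = 1/√(LC).
Step 2 — ω₀ = 1/√(0.102·0.000132) = 272.5 rad/s.
Step 3 — f₀ = ω₀/(2π) = 43.37 Hz.
Step 4 — Series Q: Q = ω₀L/R = 272.5·0.102/3940 = 0.007055.

(a) f₀ = 43.37 Hz  (b) Q = 0.007055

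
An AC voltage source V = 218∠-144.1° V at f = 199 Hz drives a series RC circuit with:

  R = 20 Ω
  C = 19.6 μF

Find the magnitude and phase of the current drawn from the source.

Step 1 — Angular frequency: ω = 2π·f = 2π·199 = 1250 rad/s.
Step 2 — Component impedances:
  R: Z = R = 20 Ω
  C: Z = 1/(jωC) = -j/(ω·C) = 0 - j40.8 Ω
Step 3 — Series combination: Z_total = R + C = 20 - j40.8 Ω = 45.44∠-63.9° Ω.
Step 4 — Source phasor: V = 218∠-144.1° V = -176.6 - j127.8 V.
Step 5 — Ohm's law: I = V / Z_total = (-176.6 - j127.8) / (20 - j40.8) = 0.8156 - j4.727 A.
Step 6 — Convert to polar: |I| = 4.797 A, ∠I = -80.2°.

I = 4.797∠-80.2° A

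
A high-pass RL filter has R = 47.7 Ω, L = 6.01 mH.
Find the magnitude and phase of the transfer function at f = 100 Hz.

Step 1 — Angular frequency: ω = 2π·100 = 628.3 rad/s.
Step 2 — Transfer function: H(jω) = jωL/(R + jωL).
Step 3 — Numerator jωL = j·3.776; denominator R + jωL = 47.7 + j3.776.
Step 4 — H = 0.006228 + j0.07867.
Step 5 — Magnitude: |H| = 0.07892 (-22.1 dB); phase: φ = 85.5°.

|H| = 0.07892 (-22.1 dB), φ = 85.5°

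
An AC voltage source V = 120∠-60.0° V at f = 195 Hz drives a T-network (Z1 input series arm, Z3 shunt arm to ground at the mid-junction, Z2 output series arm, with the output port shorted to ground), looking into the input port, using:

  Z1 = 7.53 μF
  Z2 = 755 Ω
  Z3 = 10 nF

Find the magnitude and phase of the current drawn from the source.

Step 1 — Angular frequency: ω = 2π·f = 2π·195 = 1225 rad/s.
Step 2 — Component impedances:
  Z1: Z = 1/(jωC) = -j/(ω·C) = 0 - j108.4 Ω
  Z2: Z = R = 755 Ω
  Z3: Z = 1/(jωC) = -j/(ω·C) = 0 - j8.162e+04 Ω
Step 3 — With the output port shorted to ground, the output series arm Z2 runs from the junction to ground; the shunt arm Z3 also runs from the junction to ground. They appear in parallel: Z3 || Z2 = 754.9 - j6.983 Ω.
Step 4 — Series with input arm Z1: Z_in = Z1 + (Z3 || Z2) = 754.9 - j115.4 Ω = 763.7∠-8.7° Ω.
Step 5 — Source phasor: V = 120∠-60.0° V = 60 - j103.9 V.
Step 6 — Ohm's law: I = V / Z_total = (60 - j103.9) / (754.9 - j115.4) = 0.09822 - j0.1226 A.
Step 7 — Convert to polar: |I| = 0.1571 A, ∠I = -51.3°.

I = 0.1571∠-51.3° A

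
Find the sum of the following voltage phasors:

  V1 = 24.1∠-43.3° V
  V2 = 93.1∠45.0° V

Step 1 — Convert each phasor to rectangular form:
  V1 = 24.1·(cos(-43.3°) + j·sin(-43.3°)) = 17.54 - j16.53 V
  V2 = 93.1·(cos(45.0°) + j·sin(45.0°)) = 65.83 + j65.83 V
Step 2 — Sum components: V_total = 83.37 + j49.3 V.
Step 3 — Convert to polar: |V_total| = 96.86 V, ∠V_total = 30.6°.

V_total = 96.86∠30.6° V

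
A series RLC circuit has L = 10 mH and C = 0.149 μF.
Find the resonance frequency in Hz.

Step 1 — Resonance condition Im(Z)=0 gives ω₀ = 1/√(LC).
Step 2 — ω₀ = 1/√(0.01·1.49e-07) = 2.591e+04 rad/s.
Step 3 — f₀ = ω₀/(2π) = 4123 Hz.

f₀ = 4123 Hz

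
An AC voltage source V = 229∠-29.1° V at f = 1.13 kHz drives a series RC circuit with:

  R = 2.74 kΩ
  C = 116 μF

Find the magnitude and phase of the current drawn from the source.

Step 1 — Angular frequency: ω = 2π·f = 2π·1130 = 7100 rad/s.
Step 2 — Component impedances:
  R: Z = R = 2740 Ω
  C: Z = 1/(jωC) = -j/(ω·C) = 0 - j1.214 Ω
Step 3 — Series combination: Z_total = R + C = 2740 - j1.214 Ω = 2740∠-0.0° Ω.
Step 4 — Source phasor: V = 229∠-29.1° V = 200.1 - j111.4 V.
Step 5 — Ohm's law: I = V / Z_total = (200.1 - j111.4) / (2740 - j1.214) = 0.07304 - j0.04061 A.
Step 6 — Convert to polar: |I| = 0.08358 A, ∠I = -29.1°.

I = 0.08358∠-29.1° A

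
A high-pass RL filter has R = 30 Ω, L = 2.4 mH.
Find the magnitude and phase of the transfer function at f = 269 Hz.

Step 1 — Angular frequency: ω = 2π·269 = 1690 rad/s.
Step 2 — Transfer function: H(jω) = jωL/(R + jωL).
Step 3 — Numerator jωL = j·4.056; denominator R + jωL = 30 + j4.056.
Step 4 — H = 0.01795 + j0.1328.
Step 5 — Magnitude: |H| = 0.134 (-17.5 dB); phase: φ = 82.3°.

|H| = 0.134 (-17.5 dB), φ = 82.3°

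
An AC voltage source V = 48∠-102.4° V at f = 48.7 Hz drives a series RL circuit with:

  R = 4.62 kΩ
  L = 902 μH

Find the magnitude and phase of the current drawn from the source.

Step 1 — Angular frequency: ω = 2π·f = 2π·48.7 = 306 rad/s.
Step 2 — Component impedances:
  R: Z = R = 4620 Ω
  L: Z = jωL = j·306·0.000902 = 0 + j0.276 Ω
Step 3 — Series combination: Z_total = R + L = 4620 + j0.276 Ω = 4620∠0.0° Ω.
Step 4 — Source phasor: V = 48∠-102.4° V = -10.31 - j46.88 V.
Step 5 — Ohm's law: I = V / Z_total = (-10.31 - j46.88) / (4620 + j0.276) = -0.002232 - j0.01015 A.
Step 6 — Convert to polar: |I| = 0.01039 A, ∠I = -102.4°.

I = 0.01039∠-102.4° A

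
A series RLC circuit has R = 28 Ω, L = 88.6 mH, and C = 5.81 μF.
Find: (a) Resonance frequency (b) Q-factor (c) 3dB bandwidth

Step 1 — Resonance condition Im(Z)=0 gives ω₀ = 1/√(LC).
Step 2 — ω₀ = 1/√(0.0886·5.81e-06) = 1394 rad/s.
Step 3 — f₀ = ω₀/(2π) = 221.8 Hz.
Step 4 — Series Q: Q = ω₀L/R = 1394·0.0886/28 = 4.41.
Step 5 — 3dB bandwidth: Δω = ω₀/Q = 316 rad/s; BW = Δω/(2π) = 50.3 Hz.

(a) f₀ = 221.8 Hz  (b) Q = 4.41  (c) BW = 50.3 Hz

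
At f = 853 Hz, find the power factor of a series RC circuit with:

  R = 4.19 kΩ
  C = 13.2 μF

Step 1 — Angular frequency: ω = 2π·f = 2π·853 = 5360 rad/s.
Step 2 — Component impedances:
  R: Z = R = 4190 Ω
  C: Z = 1/(jωC) = -j/(ω·C) = 0 - j14.14 Ω
Step 3 — Series combination: Z_total = R + C = 4190 - j14.14 Ω = 4190∠-0.2° Ω.
Step 4 — Power factor: PF = cos(φ) = Re(Z)/|Z| = 4190/4190 = 1.
Step 5 — Type: Im(Z) = -14.14 ⇒ leading (phase φ = -0.2°).

PF = 1 (leading, φ = -0.2°)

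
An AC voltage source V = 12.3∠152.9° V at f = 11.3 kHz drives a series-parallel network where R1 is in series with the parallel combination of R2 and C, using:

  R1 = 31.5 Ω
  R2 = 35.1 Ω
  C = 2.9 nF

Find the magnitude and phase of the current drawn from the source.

Step 1 — Angular frequency: ω = 2π·f = 2π·1.13e+04 = 7.1e+04 rad/s.
Step 2 — Component impedances:
  R1: Z = R = 31.5 Ω
  R2: Z = R = 35.1 Ω
  C: Z = 1/(jωC) = -j/(ω·C) = 0 - j4857 Ω
Step 3 — Parallel branch: R2 || C = 1/(1/R2 + 1/C) = 35.1 - j0.2537 Ω.
Step 4 — Series with R1: Z_total = R1 + (R2 || C) = 66.6 - j0.2537 Ω = 66.6∠-0.2° Ω.
Step 5 — Source phasor: V = 12.3∠152.9° V = -10.95 + j5.603 V.
Step 6 — Ohm's law: I = V / Z_total = (-10.95 + j5.603) / (66.6 - j0.2537) = -0.1647 + j0.08351 A.
Step 7 — Convert to polar: |I| = 0.1847 A, ∠I = 153.1°.

I = 0.1847∠153.1° A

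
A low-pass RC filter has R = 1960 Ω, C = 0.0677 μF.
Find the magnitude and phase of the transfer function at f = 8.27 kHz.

Step 1 — Angular frequency: ω = 2π·8270 = 5.196e+04 rad/s.
Step 2 — Transfer function: H(jω) = 1/(1 + jωRC).
Step 3 — Denominator: 1 + jωRC = 1 + j·5.196e+04·1960·6.77e-08 = 1 + j6.895.
Step 4 — H = 0.0206 - j0.142.
Step 5 — Magnitude: |H| = 0.1435 (-16.9 dB); phase: φ = -81.7°.

|H| = 0.1435 (-16.9 dB), φ = -81.7°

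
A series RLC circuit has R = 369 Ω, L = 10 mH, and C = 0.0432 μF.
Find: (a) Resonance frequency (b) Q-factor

Step 1 — Resonance condition Im(Z)=0 gives ω₀ = 1/√(LC).
Step 2 — ω₀ = 1/√(0.01·4.32e-08) = 4.811e+04 rad/s.
Step 3 — f₀ = ω₀/(2π) = 7657 Hz.
Step 4 — Series Q: Q = ω₀L/R = 4.811e+04·0.01/369 = 1.304.

(a) f₀ = 7657 Hz  (b) Q = 1.304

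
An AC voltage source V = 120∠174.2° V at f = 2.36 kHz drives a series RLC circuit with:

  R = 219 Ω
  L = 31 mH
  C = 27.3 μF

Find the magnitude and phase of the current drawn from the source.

Step 1 — Angular frequency: ω = 2π·f = 2π·2360 = 1.483e+04 rad/s.
Step 2 — Component impedances:
  R: Z = R = 219 Ω
  L: Z = jωL = j·1.483e+04·0.031 = 0 + j459.7 Ω
  C: Z = 1/(jωC) = -j/(ω·C) = 0 - j2.47 Ω
Step 3 — Series combination: Z_total = R + L + C = 219 + j457.2 Ω = 507∠64.4° Ω.
Step 4 — Source phasor: V = 120∠174.2° V = -119.4 + j12.13 V.
Step 5 — Ohm's law: I = V / Z_total = (-119.4 + j12.13) / (219 + j457.2) = -0.08016 + j0.2227 A.
Step 6 — Convert to polar: |I| = 0.2367 A, ∠I = 109.8°.

I = 0.2367∠109.8° A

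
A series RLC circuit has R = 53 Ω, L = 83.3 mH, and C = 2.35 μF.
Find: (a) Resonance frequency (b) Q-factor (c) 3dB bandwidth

Step 1 — Resonance condition Im(Z)=0 gives ω₀ = 1/√(LC).
Step 2 — ω₀ = 1/√(0.0833·2.35e-06) = 2260 rad/s.
Step 3 — f₀ = ω₀/(2π) = 359.7 Hz.
Step 4 — Series Q: Q = ω₀L/R = 2260·0.0833/53 = 3.552.
Step 5 — 3dB bandwidth: Δω = ω₀/Q = 636.3 rad/s; BW = Δω/(2π) = 101.3 Hz.

(a) f₀ = 359.7 Hz  (b) Q = 3.552  (c) BW = 101.3 Hz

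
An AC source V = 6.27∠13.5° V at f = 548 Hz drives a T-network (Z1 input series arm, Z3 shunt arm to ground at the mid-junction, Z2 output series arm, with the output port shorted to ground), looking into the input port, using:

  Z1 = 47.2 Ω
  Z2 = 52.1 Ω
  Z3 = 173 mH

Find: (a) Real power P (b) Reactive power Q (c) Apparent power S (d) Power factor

Step 1 — Angular frequency: ω = 2π·f = 2π·548 = 3443 rad/s.
Step 2 — Component impedances:
  Z1: Z = R = 47.2 Ω
  Z2: Z = R = 52.1 Ω
  Z3: Z = jωL = j·3443·0.173 = 0 + j595.7 Ω
Step 3 — With the output port shorted to ground, the output series arm Z2 runs from the junction to ground; the shunt arm Z3 also runs from the junction to ground. They appear in parallel: Z3 || Z2 = 51.7 + j4.522 Ω.
Step 4 — Series with input arm Z1: Z_in = Z1 + (Z3 || Z2) = 98.9 + j4.522 Ω = 99.01∠2.6° Ω.
Step 5 — Source phasor: V = 6.27∠13.5° V = 6.097 + j1.464 V.
Step 6 — Current: I = V / Z = 0.06219 + j0.01196 A = 0.06333∠10.9° A.
Step 7 — Complex power: S = V·I* = 0.3967 + j0.01814 VA.
Step 8 — Real power: P = Re(S) = 0.3967 W.
Step 9 — Reactive power: Q = Im(S) = 0.01814 VAR.
Step 10 — Apparent power: |S| = 0.3971 VA.
Step 11 — Power factor: PF = P/|S| = 0.999 (lagging).

(a) P = 0.3967 W  (b) Q = 0.01814 VAR  (c) S = 0.3971 VA  (d) PF = 0.999 (lagging)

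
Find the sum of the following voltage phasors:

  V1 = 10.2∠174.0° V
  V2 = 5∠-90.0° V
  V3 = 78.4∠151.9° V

Step 1 — Convert each phasor to rectangular form:
  V1 = 10.2·(cos(174.0°) + j·sin(174.0°)) = -10.14 + j1.066 V
  V2 = 5·(cos(-90.0°) + j·sin(-90.0°)) = 0 - j5 V
  V3 = 78.4·(cos(151.9°) + j·sin(151.9°)) = -69.16 + j36.93 V
Step 2 — Sum components: V_total = -79.3 + j32.99 V.
Step 3 — Convert to polar: |V_total| = 85.89 V, ∠V_total = 157.4°.

V_total = 85.89∠157.4° V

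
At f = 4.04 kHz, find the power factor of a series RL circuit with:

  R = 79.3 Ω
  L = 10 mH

Step 1 — Angular frequency: ω = 2π·f = 2π·4040 = 2.538e+04 rad/s.
Step 2 — Component impedances:
  R: Z = R = 79.3 Ω
  L: Z = jωL = j·2.538e+04·0.01 = 0 + j253.8 Ω
Step 3 — Series combination: Z_total = R + L = 79.3 + j253.8 Ω = 265.9∠72.7° Ω.
Step 4 — Power factor: PF = cos(φ) = Re(Z)/|Z| = 79.3/265.9 = 0.2982.
Step 5 — Type: Im(Z) = 253.8 ⇒ lagging (phase φ = 72.7°).

PF = 0.2982 (lagging, φ = 72.7°)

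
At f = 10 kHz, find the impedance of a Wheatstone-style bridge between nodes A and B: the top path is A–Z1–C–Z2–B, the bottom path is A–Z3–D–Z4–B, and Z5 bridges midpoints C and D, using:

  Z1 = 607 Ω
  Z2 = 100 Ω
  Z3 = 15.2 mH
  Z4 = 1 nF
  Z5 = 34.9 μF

Step 1 — Angular frequency: ω = 2π·f = 2π·1e+04 = 6.283e+04 rad/s.
Step 2 — Component impedances:
  Z1: Z = R = 607 Ω
  Z2: Z = R = 100 Ω
  Z3: Z = jωL = j·6.283e+04·0.0152 = 0 + j955 Ω
  Z4: Z = 1/(jωC) = -j/(ω·C) = 0 - j1.592e+04 Ω
  Z5: Z = 1/(jωC) = -j/(ω·C) = 0 - j0.456 Ω
Step 3 — Bridge requires nodal analysis (the Z5 bridge couples midpoints C and D, so the two paths cannot be reduced to a simple series/parallel combination). Setting node B to ground and injecting 1 A at node A, the 3-node admittance system at A, C, D solves to V_A = Z_AB = 532.2 + j274.2 Ω = 598.7∠27.3° Ω.

Z = 532.2 + j274.2 Ω = 598.7∠27.3° Ω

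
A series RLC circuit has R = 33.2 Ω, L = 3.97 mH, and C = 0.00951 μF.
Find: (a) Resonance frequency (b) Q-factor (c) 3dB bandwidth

Step 1 — Resonance condition Im(Z)=0 gives ω₀ = 1/√(LC).
Step 2 — ω₀ = 1/√(0.00397·9.51e-09) = 1.627e+05 rad/s.
Step 3 — f₀ = ω₀/(2π) = 2.59e+04 Hz.
Step 4 — Series Q: Q = ω₀L/R = 1.627e+05·0.00397/33.2 = 19.46.
Step 5 — 3dB bandwidth: Δω = ω₀/Q = 8363 rad/s; BW = Δω/(2π) = 1331 Hz.

(a) f₀ = 2.59e+04 Hz  (b) Q = 19.46  (c) BW = 1331 Hz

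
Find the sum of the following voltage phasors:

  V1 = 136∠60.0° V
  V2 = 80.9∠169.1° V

Step 1 — Convert each phasor to rectangular form:
  V1 = 136·(cos(60.0°) + j·sin(60.0°)) = 68 + j117.8 V
  V2 = 80.9·(cos(169.1°) + j·sin(169.1°)) = -79.44 + j15.3 V
Step 2 — Sum components: V_total = -11.44 + j133.1 V.
Step 3 — Convert to polar: |V_total| = 133.6 V, ∠V_total = 94.9°.

V_total = 133.6∠94.9° V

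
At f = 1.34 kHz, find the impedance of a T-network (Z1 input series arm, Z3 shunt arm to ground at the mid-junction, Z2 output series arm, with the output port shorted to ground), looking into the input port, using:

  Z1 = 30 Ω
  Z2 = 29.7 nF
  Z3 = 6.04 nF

Step 1 — Angular frequency: ω = 2π·f = 2π·1340 = 8419 rad/s.
Step 2 — Component impedances:
  Z1: Z = R = 30 Ω
  Z2: Z = 1/(jωC) = -j/(ω·C) = 0 - j3999 Ω
  Z3: Z = 1/(jωC) = -j/(ω·C) = 0 - j1.966e+04 Ω
Step 3 — With the output port shorted to ground, the output series arm Z2 runs from the junction to ground; the shunt arm Z3 also runs from the junction to ground. They appear in parallel: Z3 || Z2 = 0 - j3323 Ω.
Step 4 — Series with input arm Z1: Z_in = Z1 + (Z3 || Z2) = 30 - j3323 Ω = 3323∠-89.5° Ω.

Z = 30 - j3323 Ω = 3323∠-89.5° Ω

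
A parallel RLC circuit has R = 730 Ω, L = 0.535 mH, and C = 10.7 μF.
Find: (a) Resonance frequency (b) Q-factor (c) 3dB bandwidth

Step 1 — Resonance: ω₀ = 1/√(LC) = 1/√(0.000535·1.07e-05) = 1.322e+04 rad/s.
Step 2 — f₀ = ω₀/(2π) = 2104 Hz.
Step 3 — Parallel Q: Q = R/(ω₀L) = 730/(1.322e+04·0.000535) = 103.2.
Step 4 — Bandwidth: Δω = ω₀/Q = 128 rad/s; BW = Δω/(2π) = 20.38 Hz.

(a) f₀ = 2104 Hz  (b) Q = 103.2  (c) BW = 20.38 Hz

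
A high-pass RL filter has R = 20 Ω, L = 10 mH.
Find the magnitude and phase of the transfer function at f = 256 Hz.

Step 1 — Angular frequency: ω = 2π·256 = 1608 rad/s.
Step 2 — Transfer function: H(jω) = jωL/(R + jωL).
Step 3 — Numerator jωL = j·16.08; denominator R + jωL = 20 + j16.08.
Step 4 — H = 0.3928 + j0.4884.
Step 5 — Magnitude: |H| = 0.6267 (-4.1 dB); phase: φ = 51.2°.

|H| = 0.6267 (-4.1 dB), φ = 51.2°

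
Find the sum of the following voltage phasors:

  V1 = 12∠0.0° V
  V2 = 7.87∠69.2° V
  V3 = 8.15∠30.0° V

Step 1 — Convert each phasor to rectangular form:
  V1 = 12·(cos(0.0°) + j·sin(0.0°)) = 12 V
  V2 = 7.87·(cos(69.2°) + j·sin(69.2°)) = 2.795 + j7.357 V
  V3 = 8.15·(cos(30.0°) + j·sin(30.0°)) = 7.058 + j4.075 V
Step 2 — Sum components: V_total = 21.85 + j11.43 V.
Step 3 — Convert to polar: |V_total| = 24.66 V, ∠V_total = 27.6°.

V_total = 24.66∠27.6° V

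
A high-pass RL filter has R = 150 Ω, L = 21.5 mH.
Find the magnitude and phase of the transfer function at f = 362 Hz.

Step 1 — Angular frequency: ω = 2π·362 = 2275 rad/s.
Step 2 — Transfer function: H(jω) = jωL/(R + jωL).
Step 3 — Numerator jωL = j·48.9; denominator R + jωL = 150 + j48.9.
Step 4 — H = 0.09607 + j0.2947.
Step 5 — Magnitude: |H| = 0.31 (-10.2 dB); phase: φ = 71.9°.

|H| = 0.31 (-10.2 dB), φ = 71.9°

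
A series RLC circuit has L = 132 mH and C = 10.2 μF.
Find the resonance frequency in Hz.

Step 1 — Resonance condition Im(Z)=0 gives ω₀ = 1/√(LC).
Step 2 — ω₀ = 1/√(0.132·1.02e-05) = 861.8 rad/s.
Step 3 — f₀ = ω₀/(2π) = 137.2 Hz.

f₀ = 137.2 Hz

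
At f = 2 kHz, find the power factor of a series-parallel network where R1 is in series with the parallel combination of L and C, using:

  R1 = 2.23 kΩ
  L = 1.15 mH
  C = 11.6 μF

Step 1 — Angular frequency: ω = 2π·f = 2π·2000 = 1.257e+04 rad/s.
Step 2 — Component impedances:
  R1: Z = R = 2230 Ω
  L: Z = jωL = j·1.257e+04·0.00115 = 0 + j14.45 Ω
  C: Z = 1/(jωC) = -j/(ω·C) = 0 - j6.86 Ω
Step 3 — Parallel branch: L || C = 1/(1/L + 1/C) = 0 - j13.06 Ω.
Step 4 — Series with R1: Z_total = R1 + (L || C) = 2230 - j13.06 Ω = 2230∠-0.3° Ω.
Step 5 — Power factor: PF = cos(φ) = Re(Z)/|Z| = 2230/2230 = 1.
Step 6 — Type: Im(Z) = -13.06 ⇒ leading (phase φ = -0.3°).

PF = 1 (leading, φ = -0.3°)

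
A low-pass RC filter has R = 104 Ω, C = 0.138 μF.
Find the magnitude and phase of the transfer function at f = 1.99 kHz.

Step 1 — Angular frequency: ω = 2π·1990 = 1.25e+04 rad/s.
Step 2 — Transfer function: H(jω) = 1/(1 + jωRC).
Step 3 — Denominator: 1 + jωRC = 1 + j·1.25e+04·104·1.38e-07 = 1 + j0.1795.
Step 4 — H = 0.9688 - j0.1739.
Step 5 — Magnitude: |H| = 0.9843 (-0.1 dB); phase: φ = -10.2°.

|H| = 0.9843 (-0.1 dB), φ = -10.2°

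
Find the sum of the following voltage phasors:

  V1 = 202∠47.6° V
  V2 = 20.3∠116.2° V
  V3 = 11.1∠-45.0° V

Step 1 — Convert each phasor to rectangular form:
  V1 = 202·(cos(47.6°) + j·sin(47.6°)) = 136.2 + j149.2 V
  V2 = 20.3·(cos(116.2°) + j·sin(116.2°)) = -8.963 + j18.21 V
  V3 = 11.1·(cos(-45.0°) + j·sin(-45.0°)) = 7.849 - j7.849 V
Step 2 — Sum components: V_total = 135.1 + j159.5 V.
Step 3 — Convert to polar: |V_total| = 209 V, ∠V_total = 49.7°.

V_total = 209∠49.7° V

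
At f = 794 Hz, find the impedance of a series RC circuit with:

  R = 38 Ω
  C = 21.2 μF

Step 1 — Angular frequency: ω = 2π·f = 2π·794 = 4989 rad/s.
Step 2 — Component impedances:
  R: Z = R = 38 Ω
  C: Z = 1/(jωC) = -j/(ω·C) = 0 - j9.455 Ω
Step 3 — Series combination: Z_total = R + C = 38 - j9.455 Ω = 39.16∠-14.0° Ω.

Z = 38 - j9.455 Ω = 39.16∠-14.0° Ω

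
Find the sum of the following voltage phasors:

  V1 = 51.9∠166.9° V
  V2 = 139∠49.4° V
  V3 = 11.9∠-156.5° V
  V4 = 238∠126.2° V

Step 1 — Convert each phasor to rectangular form:
  V1 = 51.9·(cos(166.9°) + j·sin(166.9°)) = -50.55 + j11.76 V
  V2 = 139·(cos(49.4°) + j·sin(49.4°)) = 90.46 + j105.5 V
  V3 = 11.9·(cos(-156.5°) + j·sin(-156.5°)) = -10.91 - j4.745 V
  V4 = 238·(cos(126.2°) + j·sin(126.2°)) = -140.6 + j192.1 V
Step 2 — Sum components: V_total = -111.6 + j304.6 V.
Step 3 — Convert to polar: |V_total| = 324.4 V, ∠V_total = 110.1°.

V_total = 324.4∠110.1° V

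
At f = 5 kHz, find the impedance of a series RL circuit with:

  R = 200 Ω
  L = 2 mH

Step 1 — Angular frequency: ω = 2π·f = 2π·5000 = 3.142e+04 rad/s.
Step 2 — Component impedances:
  R: Z = R = 200 Ω
  L: Z = jωL = j·3.142e+04·0.002 = 0 + j62.83 Ω
Step 3 — Series combination: Z_total = R + L = 200 + j62.83 Ω = 209.6∠17.4° Ω.

Z = 200 + j62.83 Ω = 209.6∠17.4° Ω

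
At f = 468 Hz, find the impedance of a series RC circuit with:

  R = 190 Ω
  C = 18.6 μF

Step 1 — Angular frequency: ω = 2π·f = 2π·468 = 2941 rad/s.
Step 2 — Component impedances:
  R: Z = R = 190 Ω
  C: Z = 1/(jωC) = -j/(ω·C) = 0 - j18.28 Ω
Step 3 — Series combination: Z_total = R + C = 190 - j18.28 Ω = 190.9∠-5.5° Ω.

Z = 190 - j18.28 Ω = 190.9∠-5.5° Ω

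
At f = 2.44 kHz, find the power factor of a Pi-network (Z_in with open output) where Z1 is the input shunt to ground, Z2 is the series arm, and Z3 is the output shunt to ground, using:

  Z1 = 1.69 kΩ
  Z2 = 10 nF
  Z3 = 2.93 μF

Step 1 — Angular frequency: ω = 2π·f = 2π·2440 = 1.533e+04 rad/s.
Step 2 — Component impedances:
  Z1: Z = R = 1690 Ω
  Z2: Z = 1/(jωC) = -j/(ω·C) = 0 - j6523 Ω
  Z3: Z = 1/(jωC) = -j/(ω·C) = 0 - j22.26 Ω
Step 3 — With open output, the series arm Z2 and the output shunt Z3 appear in series to ground: Z2 + Z3 = 0 - j6545 Ω.
Step 4 — Parallel with input shunt Z1: Z_in = Z1 || (Z2 + Z3) = 1584 - j409.1 Ω = 1636∠-14.5° Ω.
Step 5 — Power factor: PF = cos(φ) = Re(Z)/|Z| = 1584/1636 = 0.9682.
Step 6 — Type: Im(Z) = -409.1 ⇒ leading (phase φ = -14.5°).

PF = 0.9682 (leading, φ = -14.5°)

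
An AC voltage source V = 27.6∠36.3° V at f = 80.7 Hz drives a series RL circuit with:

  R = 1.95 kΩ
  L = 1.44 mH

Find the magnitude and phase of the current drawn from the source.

Step 1 — Angular frequency: ω = 2π·f = 2π·80.7 = 507.1 rad/s.
Step 2 — Component impedances:
  R: Z = R = 1950 Ω
  L: Z = jωL = j·507.1·0.00144 = 0 + j0.7302 Ω
Step 3 — Series combination: Z_total = R + L = 1950 + j0.7302 Ω = 1950∠0.0° Ω.
Step 4 — Source phasor: V = 27.6∠36.3° V = 22.24 + j16.34 V.
Step 5 — Ohm's law: I = V / Z_total = (22.24 + j16.34) / (1950 + j0.7302) = 0.01141 + j0.008375 A.
Step 6 — Convert to polar: |I| = 0.01415 A, ∠I = 36.3°.

I = 0.01415∠36.3° A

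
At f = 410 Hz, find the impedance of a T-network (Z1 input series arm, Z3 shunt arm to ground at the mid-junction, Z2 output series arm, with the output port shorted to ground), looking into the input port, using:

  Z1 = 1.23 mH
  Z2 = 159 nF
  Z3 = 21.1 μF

Step 1 — Angular frequency: ω = 2π·f = 2π·410 = 2576 rad/s.
Step 2 — Component impedances:
  Z1: Z = jωL = j·2576·0.00123 = 0 + j3.169 Ω
  Z2: Z = 1/(jωC) = -j/(ω·C) = 0 - j2441 Ω
  Z3: Z = 1/(jωC) = -j/(ω·C) = 0 - j18.4 Ω
Step 3 — With the output port shorted to ground, the output series arm Z2 runs from the junction to ground; the shunt arm Z3 also runs from the junction to ground. They appear in parallel: Z3 || Z2 = 0 - j18.26 Ω.
Step 4 — Series with input arm Z1: Z_in = Z1 + (Z3 || Z2) = 0 - j15.09 Ω = 15.09∠-90.0° Ω.

Z = 0 - j15.09 Ω = 15.09∠-90.0° Ω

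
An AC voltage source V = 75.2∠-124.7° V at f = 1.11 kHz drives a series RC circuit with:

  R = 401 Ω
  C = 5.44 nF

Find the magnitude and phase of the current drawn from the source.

Step 1 — Angular frequency: ω = 2π·f = 2π·1110 = 6974 rad/s.
Step 2 — Component impedances:
  R: Z = R = 401 Ω
  C: Z = 1/(jωC) = -j/(ω·C) = 0 - j2.636e+04 Ω
Step 3 — Series combination: Z_total = R + C = 401 - j2.636e+04 Ω = 2.636e+04∠-89.1° Ω.
Step 4 — Source phasor: V = 75.2∠-124.7° V = -42.81 - j61.83 V.
Step 5 — Ohm's law: I = V / Z_total = (-42.81 - j61.83) / (401 - j2.636e+04) = 0.00232 - j0.00166 A.
Step 6 — Convert to polar: |I| = 0.002853 A, ∠I = -35.6°.

I = 0.002853∠-35.6° A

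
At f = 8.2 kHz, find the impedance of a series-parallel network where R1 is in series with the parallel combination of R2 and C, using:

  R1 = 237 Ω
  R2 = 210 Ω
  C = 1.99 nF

Step 1 — Angular frequency: ω = 2π·f = 2π·8200 = 5.152e+04 rad/s.
Step 2 — Component impedances:
  R1: Z = R = 237 Ω
  R2: Z = R = 210 Ω
  C: Z = 1/(jωC) = -j/(ω·C) = 0 - j9753 Ω
Step 3 — Parallel branch: R2 || C = 1/(1/R2 + 1/C) = 209.9 - j4.519 Ω.
Step 4 — Series with R1: Z_total = R1 + (R2 || C) = 446.9 - j4.519 Ω = 446.9∠-0.6° Ω.

Z = 446.9 - j4.519 Ω = 446.9∠-0.6° Ω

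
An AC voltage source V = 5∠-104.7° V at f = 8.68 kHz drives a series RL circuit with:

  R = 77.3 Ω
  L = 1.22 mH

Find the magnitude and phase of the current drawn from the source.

Step 1 — Angular frequency: ω = 2π·f = 2π·8680 = 5.454e+04 rad/s.
Step 2 — Component impedances:
  R: Z = R = 77.3 Ω
  L: Z = jωL = j·5.454e+04·0.00122 = 0 + j66.54 Ω
Step 3 — Series combination: Z_total = R + L = 77.3 + j66.54 Ω = 102∠40.7° Ω.
Step 4 — Source phasor: V = 5∠-104.7° V = -1.269 - j4.836 V.
Step 5 — Ohm's law: I = V / Z_total = (-1.269 - j4.836) / (77.3 + j66.54) = -0.04036 - j0.02782 A.
Step 6 — Convert to polar: |I| = 0.04902 A, ∠I = -145.4°.

I = 0.04902∠-145.4° A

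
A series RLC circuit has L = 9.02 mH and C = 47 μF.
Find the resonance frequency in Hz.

Step 1 — Resonance condition Im(Z)=0 gives ω₀ = 1/√(LC).
Step 2 — ω₀ = 1/√(0.00902·4.7e-05) = 1536 rad/s.
Step 3 — f₀ = ω₀/(2π) = 244.4 Hz.

f₀ = 244.4 Hz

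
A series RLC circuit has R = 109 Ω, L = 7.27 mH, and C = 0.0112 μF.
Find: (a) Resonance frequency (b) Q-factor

Step 1 — Resonance condition Im(Z)=0 gives ω₀ = 1/√(LC).
Step 2 — ω₀ = 1/√(0.00727·1.12e-08) = 1.108e+05 rad/s.
Step 3 — f₀ = ω₀/(2π) = 1.764e+04 Hz.
Step 4 — Series Q: Q = ω₀L/R = 1.108e+05·0.00727/109 = 7.391.

(a) f₀ = 1.764e+04 Hz  (b) Q = 7.391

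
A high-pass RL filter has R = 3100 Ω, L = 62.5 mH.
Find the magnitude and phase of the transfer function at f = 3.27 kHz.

Step 1 — Angular frequency: ω = 2π·3270 = 2.055e+04 rad/s.
Step 2 — Transfer function: H(jω) = jωL/(R + jωL).
Step 3 — Numerator jωL = j·1284; denominator R + jωL = 3100 + j1284.
Step 4 — H = 0.1465 + j0.3536.
Step 5 — Magnitude: |H| = 0.3827 (-8.3 dB); phase: φ = 67.5°.

|H| = 0.3827 (-8.3 dB), φ = 67.5°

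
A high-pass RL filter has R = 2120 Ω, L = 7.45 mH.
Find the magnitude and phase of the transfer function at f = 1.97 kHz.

Step 1 — Angular frequency: ω = 2π·1970 = 1.238e+04 rad/s.
Step 2 — Transfer function: H(jω) = jωL/(R + jωL).
Step 3 — Numerator jωL = j·92.22; denominator R + jωL = 2120 + j92.22.
Step 4 — H = 0.001888 + j0.04342.
Step 5 — Magnitude: |H| = 0.04346 (-27.2 dB); phase: φ = 87.5°.

|H| = 0.04346 (-27.2 dB), φ = 87.5°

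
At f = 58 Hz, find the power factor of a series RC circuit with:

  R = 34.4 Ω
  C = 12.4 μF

Step 1 — Angular frequency: ω = 2π·f = 2π·58 = 364.4 rad/s.
Step 2 — Component impedances:
  R: Z = R = 34.4 Ω
  C: Z = 1/(jωC) = -j/(ω·C) = 0 - j221.3 Ω
Step 3 — Series combination: Z_total = R + C = 34.4 - j221.3 Ω = 224∠-81.2° Ω.
Step 4 — Power factor: PF = cos(φ) = Re(Z)/|Z| = 34.4/224 = 0.1536.
Step 5 — Type: Im(Z) = -221.3 ⇒ leading (phase φ = -81.2°).

PF = 0.1536 (leading, φ = -81.2°)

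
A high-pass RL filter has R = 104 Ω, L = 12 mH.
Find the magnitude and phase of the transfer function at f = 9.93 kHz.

Step 1 — Angular frequency: ω = 2π·9930 = 6.239e+04 rad/s.
Step 2 — Transfer function: H(jω) = jωL/(R + jωL).
Step 3 — Numerator jωL = j·748.7; denominator R + jωL = 104 + j748.7.
Step 4 — H = 0.9811 + j0.1363.
Step 5 — Magnitude: |H| = 0.9905 (-0.1 dB); phase: φ = 7.9°.

|H| = 0.9905 (-0.1 dB), φ = 7.9°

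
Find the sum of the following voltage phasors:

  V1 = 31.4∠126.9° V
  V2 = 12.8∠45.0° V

Step 1 — Convert each phasor to rectangular form:
  V1 = 31.4·(cos(126.9°) + j·sin(126.9°)) = -18.85 + j25.11 V
  V2 = 12.8·(cos(45.0°) + j·sin(45.0°)) = 9.051 + j9.051 V
Step 2 — Sum components: V_total = -9.802 + j34.16 V.
Step 3 — Convert to polar: |V_total| = 35.54 V, ∠V_total = 106.0°.

V_total = 35.54∠106.0° V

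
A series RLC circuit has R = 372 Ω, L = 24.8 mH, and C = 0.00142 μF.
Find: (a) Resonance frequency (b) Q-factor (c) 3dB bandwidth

Step 1 — Resonance condition Im(Z)=0 gives ω₀ = 1/√(LC).
Step 2 — ω₀ = 1/√(0.0248·1.42e-09) = 1.685e+05 rad/s.
Step 3 — f₀ = ω₀/(2π) = 2.682e+04 Hz.
Step 4 — Series Q: Q = ω₀L/R = 1.685e+05·0.0248/372 = 11.23.
Step 5 — 3dB bandwidth: Δω = ω₀/Q = 1.5e+04 rad/s; BW = Δω/(2π) = 2387 Hz.

(a) f₀ = 2.682e+04 Hz  (b) Q = 11.23  (c) BW = 2387 Hz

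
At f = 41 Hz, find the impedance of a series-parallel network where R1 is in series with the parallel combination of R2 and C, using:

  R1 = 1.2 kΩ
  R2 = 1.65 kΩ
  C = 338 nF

Step 1 — Angular frequency: ω = 2π·f = 2π·41 = 257.6 rad/s.
Step 2 — Component impedances:
  R1: Z = R = 1200 Ω
  R2: Z = R = 1650 Ω
  C: Z = 1/(jωC) = -j/(ω·C) = 0 - j1.148e+04 Ω
Step 3 — Parallel branch: R2 || C = 1/(1/R2 + 1/C) = 1617 - j232.3 Ω.
Step 4 — Series with R1: Z_total = R1 + (R2 || C) = 2817 - j232.3 Ω = 2826∠-4.7° Ω.

Z = 2817 - j232.3 Ω = 2826∠-4.7° Ω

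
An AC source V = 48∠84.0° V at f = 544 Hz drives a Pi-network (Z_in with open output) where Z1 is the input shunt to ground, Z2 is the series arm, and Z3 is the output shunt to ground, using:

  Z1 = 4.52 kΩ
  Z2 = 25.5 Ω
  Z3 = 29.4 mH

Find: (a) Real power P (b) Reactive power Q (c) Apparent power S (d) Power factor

Step 1 — Angular frequency: ω = 2π·f = 2π·544 = 3418 rad/s.
Step 2 — Component impedances:
  Z1: Z = R = 4520 Ω
  Z2: Z = R = 25.5 Ω
  Z3: Z = jωL = j·3418·0.0294 = 0 + j100.5 Ω
Step 3 — With open output, the series arm Z2 and the output shunt Z3 appear in series to ground: Z2 + Z3 = 25.5 + j100.5 Ω.
Step 4 — Parallel with input shunt Z1: Z_in = Z1 || (Z2 + Z3) = 27.55 + j99.32 Ω = 103.1∠74.5° Ω.
Step 5 — Source phasor: V = 48∠84.0° V = 5.017 + j47.74 V.
Step 6 — Current: I = V / Z = 0.4593 + j0.0769 A = 0.4657∠9.5° A.
Step 7 — Complex power: S = V·I* = 5.976 + j21.54 VA.
Step 8 — Real power: P = Re(S) = 5.976 W.
Step 9 — Reactive power: Q = Im(S) = 21.54 VAR.
Step 10 — Apparent power: |S| = 22.35 VA.
Step 11 — Power factor: PF = P/|S| = 0.2673 (lagging).

(a) P = 5.976 W  (b) Q = 21.54 VAR  (c) S = 22.35 VA  (d) PF = 0.2673 (lagging)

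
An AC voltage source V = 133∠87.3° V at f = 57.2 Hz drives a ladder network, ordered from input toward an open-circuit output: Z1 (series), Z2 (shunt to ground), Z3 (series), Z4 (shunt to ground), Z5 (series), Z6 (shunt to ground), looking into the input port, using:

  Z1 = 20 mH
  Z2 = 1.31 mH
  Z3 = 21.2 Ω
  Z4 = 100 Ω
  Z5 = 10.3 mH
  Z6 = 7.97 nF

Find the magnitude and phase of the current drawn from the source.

Step 1 — Angular frequency: ω = 2π·f = 2π·57.2 = 359.4 rad/s.
Step 2 — Component impedances:
  Z1: Z = jωL = j·359.4·0.02 = 0 + j7.188 Ω
  Z2: Z = jωL = j·359.4·0.00131 = 0 + j0.4708 Ω
  Z3: Z = R = 21.2 Ω
  Z4: Z = R = 100 Ω
  Z5: Z = jωL = j·359.4·0.0103 = 0 + j3.702 Ω
  Z6: Z = 1/(jωC) = -j/(ω·C) = 0 - j3.491e+05 Ω
Step 3 — Ladder network (open output): work backward from the far end, alternating series and parallel combinations. Z_in = 0.001829 + j7.659 Ω = 7.659∠90.0° Ω.
Step 4 — Source phasor: V = 133∠87.3° V = 6.265 + j132.9 V.
Step 5 — Ohm's law: I = V / Z_total = (6.265 + j132.9) / (0.001829 + j7.659) = 17.35 - j0.8139 A.
Step 6 — Convert to polar: |I| = 17.37 A, ∠I = -2.7°.

I = 17.37∠-2.7° A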